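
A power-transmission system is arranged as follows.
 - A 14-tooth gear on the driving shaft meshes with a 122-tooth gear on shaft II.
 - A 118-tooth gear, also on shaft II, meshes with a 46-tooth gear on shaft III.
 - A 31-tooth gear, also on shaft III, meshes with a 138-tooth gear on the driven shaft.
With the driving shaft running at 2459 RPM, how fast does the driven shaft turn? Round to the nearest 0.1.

Gear mesh: ratio = 122/14 = 8.7143, so shaft II turns at 2459 / 8.7143 = 282.18 RPM.
Gear mesh: ratio = 46/118 = 0.38983, so shaft III turns at 282.18 / 0.38983 = 723.85 RPM.
Gear mesh: ratio = 138/31 = 4.4516, so the driven shaft turns at 723.85 / 4.4516 = 162.6 RPM.

162.6 RPM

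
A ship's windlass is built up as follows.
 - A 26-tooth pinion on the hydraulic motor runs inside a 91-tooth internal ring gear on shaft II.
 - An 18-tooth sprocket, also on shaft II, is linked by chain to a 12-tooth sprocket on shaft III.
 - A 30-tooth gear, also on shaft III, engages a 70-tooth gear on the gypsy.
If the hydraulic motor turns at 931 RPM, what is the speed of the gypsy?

171 RPM

internal gear 91/26 = 3.5 → 931/3.5 = 266 RPM
chain 12/18 = 0.66667 → 266/0.66667 = 399 RPM
gear mesh 70/30 = 2.3333 → 399/2.3333 = 171 RPM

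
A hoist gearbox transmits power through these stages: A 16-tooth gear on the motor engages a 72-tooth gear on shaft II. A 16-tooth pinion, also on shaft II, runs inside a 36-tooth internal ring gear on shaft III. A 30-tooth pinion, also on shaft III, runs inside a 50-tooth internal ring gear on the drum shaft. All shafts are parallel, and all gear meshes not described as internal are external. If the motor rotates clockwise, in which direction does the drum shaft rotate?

the motor → shaft II: external mesh, 1 reversal → CCW.
shaft II → shaft III: internal mesh, same direction → CCW.
shaft III → the drum shaft: internal mesh, same direction → CCW.
1 reversal in total — an odd number — so the drum shaft turns opposite to the motor.

anticlockwise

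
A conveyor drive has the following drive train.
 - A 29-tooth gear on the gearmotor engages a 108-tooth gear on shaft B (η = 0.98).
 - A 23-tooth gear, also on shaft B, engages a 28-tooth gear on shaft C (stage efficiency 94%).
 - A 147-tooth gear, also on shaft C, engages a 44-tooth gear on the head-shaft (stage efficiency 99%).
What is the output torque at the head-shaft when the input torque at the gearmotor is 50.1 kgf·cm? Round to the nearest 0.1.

gear mesh 108/29 = 3.7241 → τ = 50.1·3.7241·0.98 = 182.85 kgf·cm
gear mesh 28/23 = 1.2174 → τ = 182.85·1.2174·0.94 = 209.24 kgf·cm
gear mesh 44/147 = 0.29932 → τ = 209.24·0.29932·0.99 = 62.004 kgf·cm

62.0 kgf·cm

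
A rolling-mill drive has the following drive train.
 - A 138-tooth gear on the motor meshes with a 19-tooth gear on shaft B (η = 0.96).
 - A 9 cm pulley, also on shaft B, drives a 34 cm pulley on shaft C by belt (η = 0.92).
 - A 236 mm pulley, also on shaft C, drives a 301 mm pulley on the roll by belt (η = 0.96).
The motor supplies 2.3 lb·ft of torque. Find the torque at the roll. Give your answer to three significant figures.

gear mesh 19/138 = 0.13768 → τ = 2.3·0.13768·0.96 = 0.304 lb·ft
belt 34/9 = 3.7778 → τ = 0.304·3.7778·0.92 = 1.0566 lb·ft
belt 301/236 = 1.2754 → τ = 1.0566·1.2754·0.96 = 1.2937 lb·ft

1.29 lb·ft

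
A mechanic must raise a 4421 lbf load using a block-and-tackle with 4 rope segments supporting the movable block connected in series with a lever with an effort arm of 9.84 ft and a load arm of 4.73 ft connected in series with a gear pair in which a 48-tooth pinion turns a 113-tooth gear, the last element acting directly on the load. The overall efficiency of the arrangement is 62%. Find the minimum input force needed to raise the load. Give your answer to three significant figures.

364 lbf

Block-and-tackle MA = number of supporting rope parts = 4.
Lever MA = effort arm / load arm = 9.84/4.73 = 2.0803.
Gear pair MA = 113/48 = 2.3542.
Combined ideal MA = 4 × 2.0803 × 2.3542 = 19.59.
Actual MA = 19.59 × 0.62 = 12.146.
Effort = load / actual MA = 4421 / 12.146 = 364 lbf.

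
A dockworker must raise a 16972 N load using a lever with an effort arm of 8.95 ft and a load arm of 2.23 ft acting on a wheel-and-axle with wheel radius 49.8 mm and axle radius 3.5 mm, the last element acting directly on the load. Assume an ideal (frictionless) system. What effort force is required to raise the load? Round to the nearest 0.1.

Lever MA = effort arm / load arm = 8.95/2.23 = 4.0135.
Wheel-and-axle MA = R/r = 49.8/3.5 = 14.229.
Combined ideal MA = 4.0135 × 14.229 = 57.106.
Effort = load / MA = 16972 / 57.106 = 297.2 N.

297.2 N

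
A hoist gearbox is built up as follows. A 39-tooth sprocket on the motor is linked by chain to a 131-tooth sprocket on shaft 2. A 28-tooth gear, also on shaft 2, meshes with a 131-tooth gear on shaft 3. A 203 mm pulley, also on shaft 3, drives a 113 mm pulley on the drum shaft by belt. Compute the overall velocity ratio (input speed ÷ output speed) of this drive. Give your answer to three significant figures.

8.75

Each stage contributes driven/driver: chain 131/39 = 3.359, gear mesh 131/28 = 4.6786, belt 113/203 = 0.55665.
Overall: 3.359 × 4.6786 × 0.55665 = 8.7479.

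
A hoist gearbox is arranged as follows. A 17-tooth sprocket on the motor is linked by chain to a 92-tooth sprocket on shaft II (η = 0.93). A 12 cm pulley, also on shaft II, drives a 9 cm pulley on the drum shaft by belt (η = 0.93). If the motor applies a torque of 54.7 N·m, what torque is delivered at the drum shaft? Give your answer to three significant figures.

192 N·m

Chain: ratio = 92/17 = 5.4118; torque at shaft II = 54.7 × 5.4118 × 0.93 = 275.3 N·m.
Belt: ratio = 9/12 = 0.75; torque at the drum shaft = 275.3 × 0.75 × 0.93 = 192.02 N·m.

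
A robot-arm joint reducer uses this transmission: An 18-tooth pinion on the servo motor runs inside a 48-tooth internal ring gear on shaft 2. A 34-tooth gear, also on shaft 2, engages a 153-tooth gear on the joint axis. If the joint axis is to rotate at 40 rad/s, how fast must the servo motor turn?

Overall ratio R = 2.6667 × 4.5 = 12.
Required input speed = output speed × R = 40 × 12 = 480 rad/s.

480 rad/s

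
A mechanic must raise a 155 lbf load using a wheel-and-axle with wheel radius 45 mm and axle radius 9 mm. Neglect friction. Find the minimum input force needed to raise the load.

Wheel-and-axle MA = R/r = 45/9 = 5.
Effort = load / MA = 155 / 5 = 31 lbf.

31 lbf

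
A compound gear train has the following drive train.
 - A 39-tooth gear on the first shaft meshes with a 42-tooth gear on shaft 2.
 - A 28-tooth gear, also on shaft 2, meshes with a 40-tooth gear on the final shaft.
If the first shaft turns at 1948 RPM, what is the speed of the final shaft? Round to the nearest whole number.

gear mesh 42/39 = 1.0769 → 1948/1.0769 = 1808.9 RPM
gear mesh 40/28 = 1.4286 → 1808.9/1.4286 = 1266.2 RPM

1266 RPM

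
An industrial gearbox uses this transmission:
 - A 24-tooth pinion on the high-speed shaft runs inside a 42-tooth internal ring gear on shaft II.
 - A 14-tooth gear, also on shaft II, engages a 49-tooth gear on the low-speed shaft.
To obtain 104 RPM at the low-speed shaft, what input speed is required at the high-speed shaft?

637 RPM

Overall ratio R = 1.75 × 3.5 = 6.125.
Required input speed = output speed × R = 104 × 6.125 = 637 RPM.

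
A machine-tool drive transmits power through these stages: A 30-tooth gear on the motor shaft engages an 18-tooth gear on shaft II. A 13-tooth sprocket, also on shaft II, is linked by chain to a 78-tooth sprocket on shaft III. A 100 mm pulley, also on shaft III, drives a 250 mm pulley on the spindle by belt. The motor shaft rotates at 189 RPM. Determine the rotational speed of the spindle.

21 RPM

gear mesh 18/30 = 0.6 → 189/0.6 = 315 RPM
chain 78/13 = 6 → 315/6 = 52.5 RPM
belt 250/100 = 2.5 → 52.5/2.5 = 21 RPM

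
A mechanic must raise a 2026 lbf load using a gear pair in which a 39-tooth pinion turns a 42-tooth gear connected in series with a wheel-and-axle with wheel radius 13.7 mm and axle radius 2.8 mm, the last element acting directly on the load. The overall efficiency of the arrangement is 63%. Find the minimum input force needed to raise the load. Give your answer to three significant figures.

610 lbf

Gear pair MA = 42/39 = 1.0769.
Wheel-and-axle MA = R/r = 13.7/2.8 = 4.8929.
Combined ideal MA = 1.0769 × 4.8929 = 5.2692.
Actual MA = 5.2692 × 0.63 = 3.3196.
Effort = load / actual MA = 2026 / 3.3196 = 610.31 lbf.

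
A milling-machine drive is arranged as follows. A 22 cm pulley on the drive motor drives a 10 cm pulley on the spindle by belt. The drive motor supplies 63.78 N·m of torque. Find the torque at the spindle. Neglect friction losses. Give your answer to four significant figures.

After the belt (10/22): 63.78 × 0.45455 = 28.991 N·m

28.99 N·m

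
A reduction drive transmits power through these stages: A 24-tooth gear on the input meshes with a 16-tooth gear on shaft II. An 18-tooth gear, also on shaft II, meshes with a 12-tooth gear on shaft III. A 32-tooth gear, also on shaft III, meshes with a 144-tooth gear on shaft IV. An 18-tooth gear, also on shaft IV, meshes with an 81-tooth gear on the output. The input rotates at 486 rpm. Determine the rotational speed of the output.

54 rpm

Gear mesh: ratio = 16/24 = 0.66667, so shaft II turns at 486 / 0.66667 = 729 rpm.
Gear mesh: ratio = 12/18 = 0.66667, so shaft III turns at 729 / 0.66667 = 1093.5 rpm.
Gear mesh: ratio = 144/32 = 4.5, so shaft IV turns at 1093.5 / 4.5 = 243 rpm.
Gear mesh: ratio = 81/18 = 4.5, so the output turns at 243 / 4.5 = 54 rpm.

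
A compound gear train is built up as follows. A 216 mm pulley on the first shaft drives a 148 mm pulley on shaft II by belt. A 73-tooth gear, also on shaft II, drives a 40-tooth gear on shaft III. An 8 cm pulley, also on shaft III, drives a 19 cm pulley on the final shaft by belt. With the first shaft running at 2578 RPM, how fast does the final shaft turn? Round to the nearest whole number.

2891 RPM

belt 148/216 = 0.68519 → 2578/0.68519 = 3762.5 RPM
gear mesh 40/73 = 0.54795 → 3762.5/0.54795 = 6866.5 RPM
belt 19/8 = 2.375 → 6866.5/2.375 = 2891.2 RPM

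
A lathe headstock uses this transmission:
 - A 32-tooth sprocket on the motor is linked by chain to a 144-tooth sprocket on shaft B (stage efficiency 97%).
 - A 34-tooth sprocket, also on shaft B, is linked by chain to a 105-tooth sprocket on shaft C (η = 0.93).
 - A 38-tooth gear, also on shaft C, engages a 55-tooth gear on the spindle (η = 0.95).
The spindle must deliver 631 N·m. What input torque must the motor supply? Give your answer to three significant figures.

36.6 N·m

Overall ratio R = 4.5 × 3.0882 × 1.4474 = 20.114; overall efficiency η = 0.97 × 0.93 × 0.95 = 0.8570.
Input torque = output torque / (R × η) = 631 / (20.114 × 0.8570) = 36.606 N·m.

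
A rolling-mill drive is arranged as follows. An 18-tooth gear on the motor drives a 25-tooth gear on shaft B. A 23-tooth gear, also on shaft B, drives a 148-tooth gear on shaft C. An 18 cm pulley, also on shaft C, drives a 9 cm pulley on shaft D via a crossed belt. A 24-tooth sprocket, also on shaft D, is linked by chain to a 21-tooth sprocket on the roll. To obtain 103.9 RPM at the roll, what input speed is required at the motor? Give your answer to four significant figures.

Overall ratio R = 1.3889 × 6.4348 × 0.5 × 0.875 = 3.91.
Required input speed = output speed × R = 103.9 × 3.91 = 406.25 RPM.

406.3 RPM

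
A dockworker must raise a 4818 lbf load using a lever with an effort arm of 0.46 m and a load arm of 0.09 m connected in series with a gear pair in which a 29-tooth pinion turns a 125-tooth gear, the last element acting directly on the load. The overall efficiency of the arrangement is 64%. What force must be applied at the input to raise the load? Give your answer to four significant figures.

341.7 lbf

Lever MA = effort arm / load arm = 0.46/0.09 = 5.1111.
Gear pair MA = 125/29 = 4.3103.
Combined ideal MA = 5.1111 × 4.3103 = 22.031.
Actual MA = 22.031 × 0.64 = 14.1.
Effort = load / actual MA = 4818 / 14.1 = 341.71 lbf.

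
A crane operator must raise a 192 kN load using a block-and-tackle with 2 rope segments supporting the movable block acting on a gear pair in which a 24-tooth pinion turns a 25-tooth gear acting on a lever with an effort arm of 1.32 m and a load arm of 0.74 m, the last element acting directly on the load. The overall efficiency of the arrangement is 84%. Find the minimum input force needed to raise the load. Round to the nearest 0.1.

Block-and-tackle MA = number of supporting rope parts = 2.
Gear pair MA = 25/24 = 1.0417.
Lever MA = effort arm / load arm = 1.32/0.74 = 1.7838.
Combined ideal MA = 2 × 1.0417 × 1.7838 = 3.7162.
Actual MA = 3.7162 × 0.84 = 3.1216.
Effort = load / actual MA = 192 / 3.1216 = 61.506 kN.

61.5 kN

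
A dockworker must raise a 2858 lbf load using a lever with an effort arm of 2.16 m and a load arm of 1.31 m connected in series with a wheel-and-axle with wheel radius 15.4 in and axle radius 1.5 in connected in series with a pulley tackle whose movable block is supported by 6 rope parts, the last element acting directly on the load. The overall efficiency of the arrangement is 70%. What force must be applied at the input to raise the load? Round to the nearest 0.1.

40.2 lbf

Lever MA = effort arm / load arm = 2.16/1.31 = 1.6489.
Wheel-and-axle MA = R/r = 15.4/1.5 = 10.267.
Block-and-tackle MA = number of supporting rope parts = 6.
Combined ideal MA = 1.6489 × 10.267 × 6 = 101.57.
Actual MA = 101.57 × 0.70 = 71.099.
Effort = load / actual MA = 2858 / 71.099 = 40.198 lbf.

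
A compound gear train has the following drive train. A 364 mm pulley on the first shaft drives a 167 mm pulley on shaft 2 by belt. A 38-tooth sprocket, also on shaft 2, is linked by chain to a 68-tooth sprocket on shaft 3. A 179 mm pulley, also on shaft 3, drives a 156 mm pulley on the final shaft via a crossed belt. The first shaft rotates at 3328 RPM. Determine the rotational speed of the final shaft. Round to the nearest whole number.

4651 RPM

Belt: ratio = 167/364 = 0.45879, so shaft 2 turns at 3328 / 0.45879 = 7253.8 RPM.
Chain: ratio = 68/38 = 1.7895, so shaft 3 turns at 7253.8 / 1.7895 = 4053.6 RPM.
Belt: ratio = 156/179 = 0.87151, so the final shaft turns at 4053.6 / 0.87151 = 4651.3 RPM.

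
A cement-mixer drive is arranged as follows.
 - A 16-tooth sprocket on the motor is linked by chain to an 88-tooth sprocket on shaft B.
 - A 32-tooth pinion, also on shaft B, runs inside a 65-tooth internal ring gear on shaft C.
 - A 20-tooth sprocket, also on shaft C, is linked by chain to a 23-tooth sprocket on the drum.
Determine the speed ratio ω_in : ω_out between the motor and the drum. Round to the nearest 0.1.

12.8

Each stage contributes driven/driver: chain 88/16 = 5.5, internal gear 65/32 = 2.0312, chain 23/20 = 1.15.
Overall: 5.5 × 2.0312 × 1.15 = 12.848.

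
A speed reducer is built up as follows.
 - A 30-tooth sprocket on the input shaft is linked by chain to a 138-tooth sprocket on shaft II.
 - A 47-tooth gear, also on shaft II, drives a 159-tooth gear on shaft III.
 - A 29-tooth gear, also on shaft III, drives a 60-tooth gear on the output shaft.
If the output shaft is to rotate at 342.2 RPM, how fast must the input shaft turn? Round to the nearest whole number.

Overall ratio R = 4.6 × 3.383 × 2.069 = 32.197.
Required input speed = output speed × R = 342.2 × 32.197 = 11018 RPM.

11018 RPM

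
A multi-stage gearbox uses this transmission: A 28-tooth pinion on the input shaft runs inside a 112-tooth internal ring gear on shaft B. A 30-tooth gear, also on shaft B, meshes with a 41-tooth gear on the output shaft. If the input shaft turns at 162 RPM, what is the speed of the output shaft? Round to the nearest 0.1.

29.6 RPM

internal gear 112/28 = 4 → 162/4 = 40.5 RPM
gear mesh 41/30 = 1.3667 → 40.5/1.3667 = 29.634 RPM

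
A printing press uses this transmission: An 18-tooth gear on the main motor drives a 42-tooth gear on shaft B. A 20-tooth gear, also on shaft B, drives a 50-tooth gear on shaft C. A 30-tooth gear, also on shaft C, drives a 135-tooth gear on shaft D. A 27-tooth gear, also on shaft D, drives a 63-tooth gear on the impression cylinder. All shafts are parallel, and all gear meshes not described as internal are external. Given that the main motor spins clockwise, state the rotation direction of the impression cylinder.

clockwise

the main motor → shaft B: external mesh, 1 reversal → CCW.
shaft B → shaft C: external mesh, 1 reversal → CW.
shaft C → shaft D: external mesh, 1 reversal → CCW.
shaft D → the impression cylinder: external mesh, 1 reversal → CW.
4 reversals in total — an even number — so the impression cylinder turns the same way as the main motor.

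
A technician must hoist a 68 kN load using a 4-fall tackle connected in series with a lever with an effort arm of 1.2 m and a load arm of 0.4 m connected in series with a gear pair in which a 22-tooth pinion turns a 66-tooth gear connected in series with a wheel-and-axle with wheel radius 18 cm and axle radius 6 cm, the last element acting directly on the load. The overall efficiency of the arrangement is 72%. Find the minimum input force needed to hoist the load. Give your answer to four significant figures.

Block-and-tackle MA = number of supporting rope parts = 4.
Lever MA = effort arm / load arm = 1.2/0.4 = 3.
Gear pair MA = 66/22 = 3.
Wheel-and-axle MA = R/r = 18/6 = 3.
Combined ideal MA = 4 × 3 × 3 × 3 = 108.
Actual MA = 108 × 0.72 = 77.76.
Effort = load / actual MA = 68 / 77.76 = 0.87449 kN.

0.8745 kN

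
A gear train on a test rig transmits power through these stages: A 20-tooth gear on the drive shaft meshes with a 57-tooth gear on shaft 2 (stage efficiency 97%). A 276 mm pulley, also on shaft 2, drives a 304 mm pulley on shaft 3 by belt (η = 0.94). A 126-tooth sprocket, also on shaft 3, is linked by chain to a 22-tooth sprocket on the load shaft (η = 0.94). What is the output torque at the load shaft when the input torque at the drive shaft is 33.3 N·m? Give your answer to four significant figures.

15.64 N·m

After the gear mesh (57/20): 33.3 × 2.85 × 0.97 = 92.058 N·m
After the belt (304/276): 92.058 × 1.1014 × 0.94 = 95.313 N·m
After the chain (22/126): 95.313 × 0.1746 × 0.94 = 15.643 N·m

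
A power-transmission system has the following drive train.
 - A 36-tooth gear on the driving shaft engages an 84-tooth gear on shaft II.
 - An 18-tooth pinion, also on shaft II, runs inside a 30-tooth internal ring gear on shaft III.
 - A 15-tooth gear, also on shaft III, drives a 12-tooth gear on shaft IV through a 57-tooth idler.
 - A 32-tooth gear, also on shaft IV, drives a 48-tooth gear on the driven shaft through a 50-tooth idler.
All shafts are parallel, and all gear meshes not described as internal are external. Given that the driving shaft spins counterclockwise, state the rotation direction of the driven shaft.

the driving shaft → shaft II: external mesh, 1 reversal → CW.
shaft II → shaft III: internal mesh, same direction → CW.
shaft III → shaft IV: driver → idler → driven is 2 external meshes, 2 reversals → CW.
shaft IV → the driven shaft: driver → idler → driven is 2 external meshes, 2 reversals → CW.
5 reversals in total — an odd number — so the driven shaft turns opposite to the driving shaft.

clockwise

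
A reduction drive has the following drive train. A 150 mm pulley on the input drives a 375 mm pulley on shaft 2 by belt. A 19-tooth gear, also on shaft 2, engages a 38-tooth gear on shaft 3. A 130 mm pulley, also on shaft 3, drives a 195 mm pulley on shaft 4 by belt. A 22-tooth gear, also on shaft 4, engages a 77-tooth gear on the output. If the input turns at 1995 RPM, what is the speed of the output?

76 RPM

Belt: ratio = 375/150 = 2.5, so shaft 2 turns at 1995 / 2.5 = 798 RPM.
Gear mesh: ratio = 38/19 = 2, so shaft 3 turns at 798 / 2 = 399 RPM.
Belt: ratio = 195/130 = 1.5, so shaft 4 turns at 399 / 1.5 = 266 RPM.
Gear mesh: ratio = 77/22 = 3.5, so the output turns at 266 / 3.5 = 76 RPM.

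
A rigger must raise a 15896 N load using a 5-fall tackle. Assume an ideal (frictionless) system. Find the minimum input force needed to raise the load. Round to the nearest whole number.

3179 N

Block-and-tackle MA = number of supporting rope parts = 5.
Effort = load / MA = 15896 / 5 = 3179.2 N.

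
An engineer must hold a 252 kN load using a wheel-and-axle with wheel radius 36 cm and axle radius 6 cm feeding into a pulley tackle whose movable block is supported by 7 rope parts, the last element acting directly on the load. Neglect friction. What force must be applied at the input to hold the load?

Wheel-and-axle MA = R/r = 36/6 = 6.
Block-and-tackle MA = number of supporting rope parts = 7.
Combined ideal MA = 6 × 7 = 42.
Effort = load / MA = 252 / 42 = 6 kN.

6 kN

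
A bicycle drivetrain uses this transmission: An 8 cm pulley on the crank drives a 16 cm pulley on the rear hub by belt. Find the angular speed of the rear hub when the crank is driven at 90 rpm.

the crank → the rear hub (belt, 16/8): 90 ÷ 2 = 45 rpm

45 rpm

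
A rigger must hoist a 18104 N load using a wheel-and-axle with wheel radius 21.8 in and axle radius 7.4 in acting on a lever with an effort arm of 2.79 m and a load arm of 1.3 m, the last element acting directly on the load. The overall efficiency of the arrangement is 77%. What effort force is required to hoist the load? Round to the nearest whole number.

Wheel-and-axle MA = R/r = 21.8/7.4 = 2.9459.
Lever MA = effort arm / load arm = 2.79/1.3 = 2.1462.
Combined ideal MA = 2.9459 × 2.1462 = 6.3225.
Actual MA = 6.3225 × 0.77 = 4.8683.
Effort = load / actual MA = 18104 / 4.8683 = 3718.8 N.

3719 N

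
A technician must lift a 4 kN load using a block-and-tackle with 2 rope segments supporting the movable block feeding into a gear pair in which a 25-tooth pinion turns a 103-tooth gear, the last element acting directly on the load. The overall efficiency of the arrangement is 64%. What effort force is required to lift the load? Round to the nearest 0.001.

0.758 kN

Block-and-tackle MA = number of supporting rope parts = 2.
Gear pair MA = 103/25 = 4.12.
Combined ideal MA = 2 × 4.12 = 8.24.
Actual MA = 8.24 × 0.64 = 5.2736.
Effort = load / actual MA = 4 / 5.2736 = 0.7585 kN.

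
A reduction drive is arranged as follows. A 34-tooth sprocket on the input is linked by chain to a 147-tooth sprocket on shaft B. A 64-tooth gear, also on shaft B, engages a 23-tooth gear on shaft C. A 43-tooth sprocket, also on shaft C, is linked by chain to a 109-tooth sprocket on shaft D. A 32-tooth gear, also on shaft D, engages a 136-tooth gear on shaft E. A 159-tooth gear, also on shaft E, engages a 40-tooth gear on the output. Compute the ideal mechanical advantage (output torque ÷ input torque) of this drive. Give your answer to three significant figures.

Each stage contributes driven/driver: chain 147/34 = 4.3235, gear mesh 23/64 = 0.35938, chain 109/43 = 2.5349, gear mesh 136/32 = 4.25, gear mesh 40/159 = 0.25157.
Overall: 4.3235 × 0.35938 × 2.5349 × 4.25 × 0.25157 = 4.2111.

4.21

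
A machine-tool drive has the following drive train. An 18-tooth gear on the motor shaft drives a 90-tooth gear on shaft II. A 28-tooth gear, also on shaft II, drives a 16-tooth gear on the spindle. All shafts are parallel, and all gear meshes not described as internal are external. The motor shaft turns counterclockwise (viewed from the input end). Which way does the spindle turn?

the motor shaft → shaft II: external mesh, 1 reversal → CW.
shaft II → the spindle: external mesh, 1 reversal → CCW.
2 reversals in total — an even number — so the spindle turns the same way as the motor shaft.

counterclockwise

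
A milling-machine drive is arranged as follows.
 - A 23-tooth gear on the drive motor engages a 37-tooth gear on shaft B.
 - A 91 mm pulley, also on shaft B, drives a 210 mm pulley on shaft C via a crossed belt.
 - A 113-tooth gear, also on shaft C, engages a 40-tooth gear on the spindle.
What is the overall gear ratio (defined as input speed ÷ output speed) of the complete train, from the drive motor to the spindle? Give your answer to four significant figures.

Each stage contributes driven/driver: gear mesh 37/23 = 1.6087, belt 210/91 = 2.3077, gear mesh 40/113 = 0.35398.
Overall: 1.6087 × 2.3077 × 0.35398 = 1.3141.

1.314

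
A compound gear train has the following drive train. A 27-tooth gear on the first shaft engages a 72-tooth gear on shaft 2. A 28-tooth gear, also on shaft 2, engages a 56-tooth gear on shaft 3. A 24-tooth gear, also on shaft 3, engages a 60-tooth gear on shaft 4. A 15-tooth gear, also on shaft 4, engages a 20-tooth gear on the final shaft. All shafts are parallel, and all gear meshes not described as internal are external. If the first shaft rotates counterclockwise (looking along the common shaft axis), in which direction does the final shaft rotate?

the first shaft → shaft 2: external mesh, 1 reversal → CW.
shaft 2 → shaft 3: external mesh, 1 reversal → CCW.
shaft 3 → shaft 4: external mesh, 1 reversal → CW.
shaft 4 → the final shaft: external mesh, 1 reversal → CCW.
4 reversals in total — an even number — so the final shaft turns the same way as the first shaft.

counterclockwise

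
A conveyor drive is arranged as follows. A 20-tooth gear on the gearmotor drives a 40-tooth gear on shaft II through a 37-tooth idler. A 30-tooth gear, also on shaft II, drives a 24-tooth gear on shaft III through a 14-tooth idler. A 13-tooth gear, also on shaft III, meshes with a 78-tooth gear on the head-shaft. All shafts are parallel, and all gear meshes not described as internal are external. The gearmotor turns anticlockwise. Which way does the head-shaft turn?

clockwise

the gearmotor → shaft II: driver → idler → driven is 2 external meshes, 2 reversals → CCW.
shaft II → shaft III: driver → idler → driven is 2 external meshes, 2 reversals → CCW.
shaft III → the head-shaft: external mesh, 1 reversal → CW.
5 reversals in total — an odd number — so the head-shaft turns opposite to the gearmotor.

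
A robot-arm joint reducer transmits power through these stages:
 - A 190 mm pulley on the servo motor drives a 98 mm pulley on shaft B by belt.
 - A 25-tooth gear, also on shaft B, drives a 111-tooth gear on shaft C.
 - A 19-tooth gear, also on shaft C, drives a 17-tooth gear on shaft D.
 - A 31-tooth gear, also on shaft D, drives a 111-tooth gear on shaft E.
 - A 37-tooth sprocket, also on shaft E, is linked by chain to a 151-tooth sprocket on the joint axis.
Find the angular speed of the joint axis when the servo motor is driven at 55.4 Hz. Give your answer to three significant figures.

1.85 Hz

the servo motor → shaft B (belt, 98/190): 55.4 ÷ 0.51579 = 107.41 Hz
shaft B → shaft C (gear mesh, 111/25): 107.41 ÷ 4.44 = 24.191 Hz
shaft C → shaft D (gear mesh, 17/19): 24.191 ÷ 0.89474 = 27.037 Hz
shaft D → shaft E (gear mesh, 111/31): 27.037 ÷ 3.5806 = 7.5509 Hz
shaft E → the joint axis (chain, 151/37): 7.5509 ÷ 4.0811 = 1.8502 Hz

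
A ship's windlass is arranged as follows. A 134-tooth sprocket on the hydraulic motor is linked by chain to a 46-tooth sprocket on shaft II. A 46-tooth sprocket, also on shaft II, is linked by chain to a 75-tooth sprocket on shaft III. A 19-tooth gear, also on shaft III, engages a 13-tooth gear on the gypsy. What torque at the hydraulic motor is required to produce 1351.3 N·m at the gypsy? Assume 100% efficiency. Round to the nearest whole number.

Overall ratio R = 0.34328 × 1.6304 × 0.68421 = 0.38295.
Input torque = output torque / R = 1351.3 / 0.38295 = 3528.6 N·m.

3529 N·m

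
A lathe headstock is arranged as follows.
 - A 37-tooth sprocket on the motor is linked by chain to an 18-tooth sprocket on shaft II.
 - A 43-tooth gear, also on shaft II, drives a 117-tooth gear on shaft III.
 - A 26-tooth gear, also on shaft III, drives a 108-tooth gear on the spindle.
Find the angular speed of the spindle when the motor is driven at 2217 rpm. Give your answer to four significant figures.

chain 18/37 = 0.48649 → 2217/0.48649 = 4557.2 rpm
gear mesh 117/43 = 2.7209 → 4557.2/2.7209 = 1674.9 rpm
gear mesh 108/26 = 4.1538 → 1674.9/4.1538 = 403.21 rpm

403.2 rpm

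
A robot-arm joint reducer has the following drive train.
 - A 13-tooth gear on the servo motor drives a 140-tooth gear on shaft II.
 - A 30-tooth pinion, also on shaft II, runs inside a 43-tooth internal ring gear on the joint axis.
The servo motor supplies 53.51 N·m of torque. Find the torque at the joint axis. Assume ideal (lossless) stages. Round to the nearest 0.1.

After the gear mesh (140/13): 53.51 × 10.769 = 576.26 N·m
After the internal gear (43/30): 576.26 × 1.4333 = 825.97 N·m

826.0 N·m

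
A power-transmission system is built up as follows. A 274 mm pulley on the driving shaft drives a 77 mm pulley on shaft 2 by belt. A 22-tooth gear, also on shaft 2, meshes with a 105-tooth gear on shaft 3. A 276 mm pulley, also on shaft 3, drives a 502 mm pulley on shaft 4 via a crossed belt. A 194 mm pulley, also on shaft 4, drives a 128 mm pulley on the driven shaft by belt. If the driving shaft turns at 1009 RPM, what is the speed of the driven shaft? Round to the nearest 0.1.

Belt: ratio = 77/274 = 0.28102, so shaft 2 turns at 1009 / 0.28102 = 3590.5 RPM.
Gear mesh: ratio = 105/22 = 4.7727, so shaft 3 turns at 3590.5 / 4.7727 = 752.29 RPM.
Belt: ratio = 502/276 = 1.8188, so shaft 4 turns at 752.29 / 1.8188 = 413.61 RPM.
Belt: ratio = 128/194 = 0.65979, so the driven shaft turns at 413.61 / 0.65979 = 626.88 RPM.

626.9 RPM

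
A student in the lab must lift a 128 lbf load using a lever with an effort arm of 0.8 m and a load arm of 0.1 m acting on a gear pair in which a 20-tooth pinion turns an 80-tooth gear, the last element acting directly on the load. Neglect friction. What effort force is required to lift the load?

Lever MA = effort arm / load arm = 0.8/0.1 = 8.
Gear pair MA = 80/20 = 4.
Combined ideal MA = 8 × 4 = 32.
Effort = load / MA = 128 / 32 = 4 lbf.

4 lbf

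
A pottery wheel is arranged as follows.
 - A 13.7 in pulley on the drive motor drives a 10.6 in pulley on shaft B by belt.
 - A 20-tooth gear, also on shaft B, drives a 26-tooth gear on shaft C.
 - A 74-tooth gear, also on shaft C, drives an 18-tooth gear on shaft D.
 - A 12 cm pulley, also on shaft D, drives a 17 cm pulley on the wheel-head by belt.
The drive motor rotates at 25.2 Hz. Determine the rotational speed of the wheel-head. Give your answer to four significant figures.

72.70 Hz

belt 10.6/13.7 = 0.77372 → 25.2/0.77372 = 32.57 Hz
gear mesh 26/20 = 1.3 → 32.57/1.3 = 25.054 Hz
gear mesh 18/74 = 0.24324 → 25.054/0.24324 = 103 Hz
belt 17/12 = 1.4167 → 103/1.4167 = 72.705 Hz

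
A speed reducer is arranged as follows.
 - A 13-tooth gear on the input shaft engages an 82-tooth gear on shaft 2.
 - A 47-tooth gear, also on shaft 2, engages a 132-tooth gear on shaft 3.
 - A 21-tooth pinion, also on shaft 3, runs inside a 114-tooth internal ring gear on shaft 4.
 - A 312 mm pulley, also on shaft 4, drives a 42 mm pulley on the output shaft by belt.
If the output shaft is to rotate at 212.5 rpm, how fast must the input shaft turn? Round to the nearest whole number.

2751 rpm

Overall ratio R = 6.3077 × 2.8085 × 5.4286 × 0.13462 = 12.946.
Required input speed = output speed × R = 212.5 × 12.946 = 2751 rpm.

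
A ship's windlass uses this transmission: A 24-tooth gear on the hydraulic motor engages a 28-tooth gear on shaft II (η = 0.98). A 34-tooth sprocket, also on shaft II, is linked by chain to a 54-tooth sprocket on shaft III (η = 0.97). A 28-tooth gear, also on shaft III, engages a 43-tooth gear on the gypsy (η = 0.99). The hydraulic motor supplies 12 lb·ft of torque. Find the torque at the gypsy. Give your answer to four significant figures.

gear mesh 28/24 = 1.1667 → τ = 12·1.1667·0.98 = 13.72 lb·ft
chain 54/34 = 1.5882 → τ = 13.72·1.5882·0.97 = 21.137 lb·ft
gear mesh 43/28 = 1.5357 → τ = 21.137·1.5357·0.99 = 32.136 lb·ft

32.14 lb·ft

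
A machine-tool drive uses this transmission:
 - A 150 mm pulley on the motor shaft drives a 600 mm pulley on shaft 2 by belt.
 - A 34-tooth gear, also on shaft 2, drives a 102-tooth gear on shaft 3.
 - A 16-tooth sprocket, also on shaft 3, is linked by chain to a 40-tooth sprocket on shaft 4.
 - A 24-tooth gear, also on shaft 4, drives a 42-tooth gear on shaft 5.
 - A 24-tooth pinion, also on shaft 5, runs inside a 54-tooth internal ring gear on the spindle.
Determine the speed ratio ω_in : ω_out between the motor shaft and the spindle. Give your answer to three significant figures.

Each stage contributes driven/driver: belt 600/150 = 4, gear mesh 102/34 = 3, chain 40/16 = 2.5, gear mesh 42/24 = 1.75, internal gear 54/24 = 2.25.
Overall: 4 × 3 × 2.5 × 1.75 × 2.25 = 118.12.

118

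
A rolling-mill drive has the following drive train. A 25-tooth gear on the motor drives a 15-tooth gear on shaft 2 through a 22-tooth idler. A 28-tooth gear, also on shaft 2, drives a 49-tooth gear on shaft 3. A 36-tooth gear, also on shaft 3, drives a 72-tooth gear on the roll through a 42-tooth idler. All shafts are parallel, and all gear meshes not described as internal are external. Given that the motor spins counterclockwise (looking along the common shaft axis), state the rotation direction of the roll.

the motor → shaft 2: driver → idler → driven is 2 external meshes, 2 reversals → CCW.
shaft 2 → shaft 3: external mesh, 1 reversal → CW.
shaft 3 → the roll: driver → idler → driven is 2 external meshes, 2 reversals → CW.
5 reversals in total — an odd number — so the roll turns opposite to the motor.

clockwise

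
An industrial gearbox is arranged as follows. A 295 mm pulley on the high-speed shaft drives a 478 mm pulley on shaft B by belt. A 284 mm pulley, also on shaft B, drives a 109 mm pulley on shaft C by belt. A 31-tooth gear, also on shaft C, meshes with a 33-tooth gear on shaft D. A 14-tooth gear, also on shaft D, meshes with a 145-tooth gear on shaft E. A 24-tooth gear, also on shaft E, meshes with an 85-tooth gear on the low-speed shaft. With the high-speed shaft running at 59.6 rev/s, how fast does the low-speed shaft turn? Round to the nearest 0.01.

the high-speed shaft → shaft B (belt, 478/295): 59.6 ÷ 1.6203 = 36.782 rev/s
shaft B → shaft C (belt, 109/284): 36.782 ÷ 0.3838 = 95.837 rev/s
shaft C → shaft D (gear mesh, 33/31): 95.837 ÷ 1.0645 = 90.028 rev/s
shaft D → shaft E (gear mesh, 145/14): 90.028 ÷ 10.357 = 8.6924 rev/s
shaft E → the low-speed shaft (gear mesh, 85/24): 8.6924 ÷ 3.5417 = 2.4543 rev/s

2.45 rev/s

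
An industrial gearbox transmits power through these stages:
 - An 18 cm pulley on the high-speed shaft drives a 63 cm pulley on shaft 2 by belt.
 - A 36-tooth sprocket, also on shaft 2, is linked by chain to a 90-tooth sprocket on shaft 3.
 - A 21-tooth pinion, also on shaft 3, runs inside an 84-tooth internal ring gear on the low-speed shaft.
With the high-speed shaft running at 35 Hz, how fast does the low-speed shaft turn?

belt 63/18 = 3.5 → 35/3.5 = 10 Hz
chain 90/36 = 2.5 → 10/2.5 = 4 Hz
internal gear 84/21 = 4 → 4/4 = 1 Hz

1 Hz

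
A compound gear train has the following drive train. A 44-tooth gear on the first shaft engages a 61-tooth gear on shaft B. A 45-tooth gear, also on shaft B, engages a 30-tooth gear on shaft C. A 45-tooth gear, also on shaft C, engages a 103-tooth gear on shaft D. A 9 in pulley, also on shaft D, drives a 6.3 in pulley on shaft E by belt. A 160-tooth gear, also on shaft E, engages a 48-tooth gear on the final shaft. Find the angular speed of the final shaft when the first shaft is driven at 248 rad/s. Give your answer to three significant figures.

558 rad/s

gear mesh 61/44 = 1.3864 → 248/1.3864 = 178.89 rad/s
gear mesh 30/45 = 0.66667 → 178.89/0.66667 = 268.33 rad/s
gear mesh 103/45 = 2.2889 → 268.33/2.2889 = 117.23 rad/s
belt 6.3/9 = 0.7 → 117.23/0.7 = 167.47 rad/s
gear mesh 48/160 = 0.3 → 167.47/0.3 = 558.24 rad/s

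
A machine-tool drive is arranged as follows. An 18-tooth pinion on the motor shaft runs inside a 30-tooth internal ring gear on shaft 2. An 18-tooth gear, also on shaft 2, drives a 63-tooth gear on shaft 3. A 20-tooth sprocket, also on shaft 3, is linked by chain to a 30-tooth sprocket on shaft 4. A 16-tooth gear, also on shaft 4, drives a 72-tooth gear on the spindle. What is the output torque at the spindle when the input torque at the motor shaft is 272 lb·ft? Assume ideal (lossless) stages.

After the internal gear (30/18): 272 × 1.6667 = 453.33 lb·ft
After the gear mesh (63/18): 453.33 × 3.5 = 1586.7 lb·ft
After the chain (30/20): 1586.7 × 1.5 = 2380 lb·ft
After the gear mesh (72/16): 2380 × 4.5 = 10710 lb·ft

10710 lb·ft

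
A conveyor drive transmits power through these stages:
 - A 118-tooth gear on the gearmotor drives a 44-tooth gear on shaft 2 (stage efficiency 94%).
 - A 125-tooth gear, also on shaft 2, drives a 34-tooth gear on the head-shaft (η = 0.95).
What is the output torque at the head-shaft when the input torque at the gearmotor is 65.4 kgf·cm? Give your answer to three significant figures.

5.92 kgf·cm

Gear mesh: ratio = 44/118 = 0.37288; torque at shaft 2 = 65.4 × 0.37288 × 0.94 = 22.923 kgf·cm.
Gear mesh: ratio = 34/125 = 0.272; torque at the head-shaft = 22.923 × 0.272 × 0.95 = 5.9234 kgf·cm.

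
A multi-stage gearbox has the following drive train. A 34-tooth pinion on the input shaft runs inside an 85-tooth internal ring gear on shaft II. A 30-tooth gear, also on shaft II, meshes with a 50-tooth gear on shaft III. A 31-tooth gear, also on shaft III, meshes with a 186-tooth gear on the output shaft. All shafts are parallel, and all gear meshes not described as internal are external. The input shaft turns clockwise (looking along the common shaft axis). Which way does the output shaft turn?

clockwise

the input shaft → shaft II: internal mesh, same direction → CW.
shaft II → shaft III: external mesh, 1 reversal → CCW.
shaft III → the output shaft: external mesh, 1 reversal → CW.
2 reversals in total — an even number — so the output shaft turns the same way as the input shaft.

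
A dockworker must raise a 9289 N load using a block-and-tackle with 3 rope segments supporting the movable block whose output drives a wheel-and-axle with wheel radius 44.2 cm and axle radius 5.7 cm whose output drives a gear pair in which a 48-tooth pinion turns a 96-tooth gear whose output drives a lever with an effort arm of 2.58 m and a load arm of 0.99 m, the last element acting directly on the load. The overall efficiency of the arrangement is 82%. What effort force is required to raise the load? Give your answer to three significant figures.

93.4 N

Block-and-tackle MA = number of supporting rope parts = 3.
Wheel-and-axle MA = R/r = 44.2/5.7 = 7.7544.
Gear pair MA = 96/48 = 2.
Lever MA = effort arm / load arm = 2.58/0.99 = 2.6061.
Combined ideal MA = 3 × 7.7544 × 2 × 2.6061 = 121.25.
Actual MA = 121.25 × 0.82 = 99.425.
Effort = load / actual MA = 9289 / 99.425 = 93.427 N.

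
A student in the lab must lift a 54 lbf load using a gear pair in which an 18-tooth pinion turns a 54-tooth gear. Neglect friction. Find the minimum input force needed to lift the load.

Gear pair MA = 54/18 = 3.
Effort = load / MA = 54 / 3 = 18 lbf.

18 lbf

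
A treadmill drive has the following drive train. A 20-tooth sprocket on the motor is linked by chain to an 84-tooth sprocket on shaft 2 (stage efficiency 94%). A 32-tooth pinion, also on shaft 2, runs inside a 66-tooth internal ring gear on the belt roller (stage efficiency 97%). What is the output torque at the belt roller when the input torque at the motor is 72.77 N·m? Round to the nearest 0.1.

574.8 N·m

After the chain (84/20): 72.77 × 4.2 × 0.94 = 287.3 N·m
After the internal gear (66/32): 287.3 × 2.0625 × 0.97 = 574.77 N·m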